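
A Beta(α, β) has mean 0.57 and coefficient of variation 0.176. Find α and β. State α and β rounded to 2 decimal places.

α = 13.31, β = 10.04

σ = CV·μ = 0.176×0.57 = 0.10032, so σ² = 0.010064.
s+1 = μ(1−μ)/σ² = 0.2451/0.010064 = 24.3539, so s = α+β = 23.3539.
α = μs = 13.31, β = (1−μ)s = 10.04.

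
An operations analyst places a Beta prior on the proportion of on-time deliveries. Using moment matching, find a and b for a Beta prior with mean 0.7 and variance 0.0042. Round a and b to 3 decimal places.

a = 34.300, b = 14.700

Write ν = a+b; then a = μν and Var = μ(1−μ)/(ν+1).
ν = μ(1−μ)/Var − 1 = 0.21/0.0042 − 1 = 49.0000.
a = 0.7·49.0000 = 34.300, b = 0.3·49.0000 = 14.700.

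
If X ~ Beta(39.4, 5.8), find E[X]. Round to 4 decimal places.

0.8717

The Beta mean is α/(α+β) = 39.4/(39.4+5.8) = 0.8717.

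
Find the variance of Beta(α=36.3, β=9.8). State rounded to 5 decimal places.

α+β = 46.1 and αβ = 355.74, so Var = αβ/[(α+β)²(α+β+1)] = 355.74/100097.391 = 0.00355.

0.00355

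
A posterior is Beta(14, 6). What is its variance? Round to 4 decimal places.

0.0100

μ = 14/20 = 0.700000; Var = μ(1−μ)/(α+β+1) = 0.2100000/21 = 0.0100.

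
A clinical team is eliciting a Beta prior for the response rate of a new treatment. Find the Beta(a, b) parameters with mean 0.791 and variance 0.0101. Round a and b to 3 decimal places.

Write ν = a+b; then a = μν and Var = μ(1−μ)/(ν+1).
ν = μ(1−μ)/Var − 1 = 0.165319/0.0101 − 1 = 15.3682.
a = 0.791·15.3682 = 12.156, b = 0.209·15.3682 = 3.212.

a = 12.156, b = 3.212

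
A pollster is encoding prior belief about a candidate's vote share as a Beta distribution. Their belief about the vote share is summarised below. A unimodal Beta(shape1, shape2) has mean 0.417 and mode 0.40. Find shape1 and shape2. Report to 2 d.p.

With s = shape1+shape2: μ = shape1/s and mode = (shape1−1)/(s−2). Eliminating shape1 = μs,
μs − 1 = m(s−2) ⇒ s(μ−m) = 1−2m ⇒ s = 0.20/0.017 = 11.7647.
So shape1 = μs = 4.91, shape2 = (1−μ)s = 6.86.

shape1 = 4.91, shape2 = 6.86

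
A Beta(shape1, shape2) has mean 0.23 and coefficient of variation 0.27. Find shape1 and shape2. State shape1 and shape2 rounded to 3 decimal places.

Var = (CV·μ)² = (0.27×0.23)² = 0.003856.
shape1+shape2 = μ(1−μ)/Var − 1 = 0.1771/0.003856 − 1 = 44.9235.
Thus shape1 = 0.23·44.9235 = 10.332 and shape2 = 0.77·44.9235 = 34.591.

shape1 = 10.332, shape2 = 34.591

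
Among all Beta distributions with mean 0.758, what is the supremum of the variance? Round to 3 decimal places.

0.183

For fixed mean μ the Beta variance is μ(1−μ)/(α+β+1), increasing as α+β decreases.
Its least upper bound (not attained) is μ(1−μ) = 0.758·0.242 = 0.183.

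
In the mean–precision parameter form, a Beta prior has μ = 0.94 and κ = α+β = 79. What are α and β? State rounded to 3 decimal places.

Split κ in proportion μ : (1−μ): α = 0.94·79 = 74.260, β = 79 − 74.260 = 4.740.

α = 74.260, β = 4.740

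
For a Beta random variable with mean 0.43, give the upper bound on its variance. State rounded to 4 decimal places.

0.2451

For fixed mean μ the Beta variance is μ(1−μ)/(α+β+1), increasing as α+β decreases.
Its least upper bound (not attained) is μ(1−μ) = 0.43·0.57 = 0.2451.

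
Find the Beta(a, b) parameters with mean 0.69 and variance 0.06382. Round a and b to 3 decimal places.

By moment matching, a+b = μ(1−μ)/σ² − 1 = (0.69·0.31)/0.06382 − 1 = 3.3516 − 1 = 2.3516.
Since a/(a+b) = μ, a = 0.69·2.3516 = 1.623 and b = 0.31·2.3516 = 0.729.

a = 1.623, b = 0.729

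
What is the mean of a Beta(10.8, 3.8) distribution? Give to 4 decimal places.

0.7397

The Beta mean is α/(α+β) = 10.8/(10.8+3.8) = 0.7397.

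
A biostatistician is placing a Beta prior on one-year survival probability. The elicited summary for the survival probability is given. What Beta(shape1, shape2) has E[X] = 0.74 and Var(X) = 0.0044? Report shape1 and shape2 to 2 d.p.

By moment matching, shape1+shape2 = μ(1−μ)/σ² − 1 = (0.74·0.26)/0.0044 − 1 = 43.7273 − 1 = 42.7273.
Since shape1/(shape1+shape2) = μ, shape1 = 0.74·42.7273 = 31.62 and shape2 = 0.26·42.7273 = 11.11.

shape1 = 31.62, shape2 = 11.11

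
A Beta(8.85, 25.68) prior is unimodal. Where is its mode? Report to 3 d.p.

0.241

The density x^(α−1)(1−x)^(β−1) is maximised at (α−1)/(α+β−2) = 7.85/32.53 = 0.241.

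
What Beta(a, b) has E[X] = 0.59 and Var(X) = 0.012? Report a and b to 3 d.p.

Let s = a+b. The Beta variance is μ(1−μ)/(s+1).
So s+1 = μ(1−μ)/σ² = (0.59×0.41)/0.012 = 0.2419/0.012 = 20.1583, giving s = 19.1583.
Then a = μs = 0.59×19.1583 = 11.303 and b = (1−μ)s = 0.41×19.1583 = 7.855.

a = 11.303, b = 7.855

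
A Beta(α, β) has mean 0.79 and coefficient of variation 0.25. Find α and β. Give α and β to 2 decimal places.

Var = (CV·μ)² = (0.25×0.79)² = 0.039006.
α+β = μ(1−μ)/Var − 1 = 0.1659/0.039006 − 1 = 3.2532.
Thus α = 0.79·3.2532 = 2.57 and β = 0.21·3.2532 = 0.68.

α = 2.57, β = 0.68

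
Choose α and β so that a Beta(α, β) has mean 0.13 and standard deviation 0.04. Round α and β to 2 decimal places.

First σ² = 0.0016. Setting α = μn, β = (1−μ)n with n = α+β,
μ(1−μ)/(n+1) = 0.0016 ⇒ n+1 = 0.1131/0.0016 = 70.6875 ⇒ n = 69.6875.
Hence α = 0.13×69.6875 = 9.06, β = 0.87×69.6875 = 60.63.

α = 9.06, β = 60.63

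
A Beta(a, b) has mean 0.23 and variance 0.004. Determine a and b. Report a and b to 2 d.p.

a = 9.95, b = 33.32

Let s = a+b. The Beta variance is μ(1−μ)/(s+1).
So s+1 = μ(1−μ)/σ² = (0.23×0.77)/0.004 = 0.1771/0.004 = 44.2750, giving s = 43.2750.
Then a = μs = 0.23×43.2750 = 9.95 and b = (1−μ)s = 0.77×43.2750 = 33.32.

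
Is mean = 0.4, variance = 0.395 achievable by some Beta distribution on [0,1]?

A Beta with mean μ has variance μ(1−μ)/(α+β+1) < μ(1−μ).
Here μ(1−μ) = 0.4×0.6 = 0.24, and 0.395 ≥ 0.24.

No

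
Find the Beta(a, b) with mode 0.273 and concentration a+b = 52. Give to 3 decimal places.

a = 14.650, b = 37.350

Since the density peak of Beta(a,b) is at (a−1)/(a+b−2),
a = 1 + 0.273(52−2) = 14.650 and b = 52 − 14.650 = 37.350.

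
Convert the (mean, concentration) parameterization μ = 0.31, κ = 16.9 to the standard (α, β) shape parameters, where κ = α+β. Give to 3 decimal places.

α = 5.239, β = 11.661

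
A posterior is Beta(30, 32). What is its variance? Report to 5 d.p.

0.00396

Var = αβ/[(α+β)²(α+β+1)] = (30×32)/(62²×63) = 960/242172 = 0.00396.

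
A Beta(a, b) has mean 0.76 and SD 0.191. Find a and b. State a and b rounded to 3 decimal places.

a = 3.040, b = 0.960

First σ² = 0.036481. Setting a = μn, b = (1−μ)n with n = a+b,
μ(1−μ)/(n+1) = 0.036481 ⇒ n+1 = 0.1824/0.036481 = 4.9999 ⇒ n = 3.9999.
Hence a = 0.76×3.9999 = 3.040, b = 0.24×3.9999 = 0.960.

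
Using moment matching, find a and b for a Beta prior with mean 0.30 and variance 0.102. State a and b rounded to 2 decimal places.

a = 0.32, b = 0.74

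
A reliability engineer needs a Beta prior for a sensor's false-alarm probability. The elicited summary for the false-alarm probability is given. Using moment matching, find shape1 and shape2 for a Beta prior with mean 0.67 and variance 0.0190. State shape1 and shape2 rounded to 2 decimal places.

shape1 = 7.13, shape2 = 3.51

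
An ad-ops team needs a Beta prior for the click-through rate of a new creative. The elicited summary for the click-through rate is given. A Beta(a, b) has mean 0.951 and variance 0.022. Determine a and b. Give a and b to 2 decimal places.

Let s = a+b. The Beta variance is μ(1−μ)/(s+1).
So s+1 = μ(1−μ)/σ² = (0.951×0.049)/0.022 = 0.046599/0.022 = 2.1181, giving s = 1.1181.
Then a = μs = 0.951×1.1181 = 1.06 and b = (1−μ)s = 0.049×1.1181 = 0.05.

a = 1.06, b = 0.05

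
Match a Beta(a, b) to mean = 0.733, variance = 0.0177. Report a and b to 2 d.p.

Let s = a+b. The Beta variance is μ(1−μ)/(s+1).
So s+1 = μ(1−μ)/σ² = (0.733×0.267)/0.0177 = 0.195711/0.0177 = 11.0571, giving s = 10.0571.
Then a = μs = 0.733×10.0571 = 7.37 and b = (1−μ)s = 0.267×10.0571 = 2.69.

a = 7.37, b = 2.69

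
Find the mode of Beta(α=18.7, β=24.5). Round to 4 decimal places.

The density x^(α−1)(1−x)^(β−1) is maximised at (α−1)/(α+β−2) = 17.7/41.2 = 0.4296.

0.4296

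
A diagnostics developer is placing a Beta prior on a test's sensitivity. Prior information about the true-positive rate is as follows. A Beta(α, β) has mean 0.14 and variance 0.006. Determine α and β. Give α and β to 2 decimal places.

Let s = α+β. The Beta variance is μ(1−μ)/(s+1).
So s+1 = μ(1−μ)/σ² = (0.14×0.86)/0.006 = 0.1204/0.006 = 20.0667, giving s = 19.0667.
Then α = μs = 0.14×19.0667 = 2.67 and β = (1−μ)s = 0.86×19.0667 = 16.40.

α = 2.67, β = 16.40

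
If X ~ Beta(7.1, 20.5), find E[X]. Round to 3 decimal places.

The Beta mean is α/(α+β) = 7.1/(7.1+20.5) = 0.257.

0.257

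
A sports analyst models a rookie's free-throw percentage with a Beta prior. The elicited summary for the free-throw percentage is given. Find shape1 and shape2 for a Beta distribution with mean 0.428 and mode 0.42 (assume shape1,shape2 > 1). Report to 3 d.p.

shape1 = 8.560, shape2 = 11.440

Let s = shape1+shape2. Mean gives shape1 = μs = 0.428s; mode gives (shape1−1)/(s−2) = 0.42.
Substituting: 0.428s − 1 = 0.42(s−2) = 0.42s − 0.84, so 0.008s = 0.16 and s = 20.0000.
Then shape1 = 0.428×20.0000 = 8.560 and shape2 = s−shape1 = 11.440.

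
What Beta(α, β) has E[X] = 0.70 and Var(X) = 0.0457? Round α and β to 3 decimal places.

Let s = α+β. The Beta variance is μ(1−μ)/(s+1).
So s+1 = μ(1−μ)/σ² = (0.70×0.30)/0.0457 = 0.2100/0.0457 = 4.5952, giving s = 3.5952.
Then α = μs = 0.70×3.5952 = 2.517 and β = (1−μ)s = 0.30×3.5952 = 1.079.

α = 2.517, β = 1.079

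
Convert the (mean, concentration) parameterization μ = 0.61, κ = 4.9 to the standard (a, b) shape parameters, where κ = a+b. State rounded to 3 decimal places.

a = 2.989, b = 1.911

a = μκ = 0.61×4.9 = 2.989 and b = (1−μ)κ = 0.39×4.9 = 1.911.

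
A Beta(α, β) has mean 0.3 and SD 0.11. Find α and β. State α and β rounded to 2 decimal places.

α = 4.91, β = 11.45

Variance = 0.11² = 0.0121. The moment-matching identity α+β = μ(1−μ)/Var − 1 gives
α+β = 0.21/0.0121 − 1 = 16.3554, so α = μ·16.3554 = 4.91 and β = (1−μ)·16.3554 = 11.45.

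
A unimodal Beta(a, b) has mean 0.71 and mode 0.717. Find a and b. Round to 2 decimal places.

a = 44.02, b = 17.98

With s = a+b: μ = a/s and mode = (a−1)/(s−2). Eliminating a = μs,
μs − 1 = m(s−2) ⇒ s(μ−m) = 1−2m ⇒ s = -0.434/-0.007 = 62.0000.
So a = μs = 44.02, b = (1−μ)s = 17.98.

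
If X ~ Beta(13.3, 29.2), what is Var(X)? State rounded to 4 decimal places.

0.0049

α+β = 42.5 and αβ = 388.36, so Var = αβ/[(α+β)²(α+β+1)] = 388.36/78571.875 = 0.0049.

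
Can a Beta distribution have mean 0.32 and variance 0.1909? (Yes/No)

Yes

For any Beta, Var(X) < E[X]·(1−E[X]).
Here μ(1−μ) = 0.32×0.68 = 0.2176, and 0.1909 < 0.2176.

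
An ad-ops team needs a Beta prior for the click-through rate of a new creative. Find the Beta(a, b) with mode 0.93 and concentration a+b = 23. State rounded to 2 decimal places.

a = 20.53, b = 2.47

Since the density peak of Beta(a,b) is at (a−1)/(a+b−2),
a = 1 + 0.93(23−2) = 20.53 and b = 23 − 20.53 = 2.47.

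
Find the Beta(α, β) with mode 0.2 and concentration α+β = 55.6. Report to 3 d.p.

Mode = (α−1)/(κ−2) with κ = α+β, so α−1 = 0.2·53.6 = 10.720.
α = 11.720; β = κ − α = 43.880.

α = 11.720, β = 43.880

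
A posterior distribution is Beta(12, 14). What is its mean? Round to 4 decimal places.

The Beta mean is α/(α+β) = 12/(12+14) = 0.4615.

0.4615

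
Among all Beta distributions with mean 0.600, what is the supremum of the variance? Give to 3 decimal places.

0.240

Var = μ(1−μ)/(α+β+1), which approaches μ(1−μ) as α+β → 0.
So the supremum is μ(1−μ) = 0.600×0.400 = 0.240.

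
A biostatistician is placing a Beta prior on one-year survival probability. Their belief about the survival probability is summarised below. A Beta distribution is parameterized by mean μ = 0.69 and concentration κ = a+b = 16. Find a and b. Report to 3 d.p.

a = 11.040, b = 4.960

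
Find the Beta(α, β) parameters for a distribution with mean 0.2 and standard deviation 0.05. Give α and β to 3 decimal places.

σ² = 0.05² = 0.0025.
With s = α+β, Var = μ(1−μ)/(s+1), so s+1 = (0.2×0.8)/0.0025 = 64.0000 and s = 63.0000.
α = μs = 12.600, β = (1−μ)s = 50.400.

α = 12.600, β = 50.400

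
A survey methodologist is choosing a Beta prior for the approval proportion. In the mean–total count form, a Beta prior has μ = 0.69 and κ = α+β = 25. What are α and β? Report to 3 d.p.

α = μκ = 0.69×25 = 17.250 and β = (1−μ)κ = 0.31×25 = 7.750.

α = 17.250, β = 7.750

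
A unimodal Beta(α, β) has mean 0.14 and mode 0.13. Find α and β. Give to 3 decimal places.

α = 10.360, β = 63.640

With s = α+β: μ = α/s and mode = (α−1)/(s−2). Eliminating α = μs,
μs − 1 = m(s−2) ⇒ s(μ−m) = 1−2m ⇒ s = 0.74/0.01 = 74.0000.
So α = μs = 10.360, β = (1−μ)s = 63.640.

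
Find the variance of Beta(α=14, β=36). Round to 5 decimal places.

0.00395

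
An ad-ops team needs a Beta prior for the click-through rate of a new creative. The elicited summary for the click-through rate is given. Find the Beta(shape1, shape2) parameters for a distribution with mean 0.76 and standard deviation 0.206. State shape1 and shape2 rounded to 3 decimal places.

shape1 = 2.507, shape2 = 0.792

Variance = 0.206² = 0.042436. The moment-matching identity shape1+shape2 = μ(1−μ)/Var − 1 gives
shape1+shape2 = 0.1824/0.042436 − 1 = 3.2982, so shape1 = μ·3.2982 = 2.507 and shape2 = (1−μ)·3.2982 = 0.792.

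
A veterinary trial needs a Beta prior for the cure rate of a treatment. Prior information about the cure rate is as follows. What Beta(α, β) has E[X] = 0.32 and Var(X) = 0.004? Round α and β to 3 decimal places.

α = 17.088, β = 36.312

Let s = α+β. The Beta variance is μ(1−μ)/(s+1).
So s+1 = μ(1−μ)/σ² = (0.32×0.68)/0.004 = 0.2176/0.004 = 54.4000, giving s = 53.4000.
Then α = μs = 0.32×53.4000 = 17.088 and β = (1−μ)s = 0.68×53.4000 = 36.312.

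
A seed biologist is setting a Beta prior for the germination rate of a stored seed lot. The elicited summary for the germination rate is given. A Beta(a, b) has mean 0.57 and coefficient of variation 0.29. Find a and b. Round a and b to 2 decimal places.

a = 4.54, b = 3.43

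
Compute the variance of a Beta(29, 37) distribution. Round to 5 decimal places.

0.00368

α+β = 66 and αβ = 1073, so Var = αβ/[(α+β)²(α+β+1)] = 1073/291852 = 0.00368.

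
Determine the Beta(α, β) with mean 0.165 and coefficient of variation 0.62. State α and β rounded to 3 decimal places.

α = 2.007, β = 10.158

Var = (CV·μ)² = (0.62×0.165)² = 0.010465.
α+β = μ(1−μ)/Var − 1 = 0.137775/0.010465 − 1 = 12.1649.
Thus α = 0.165·12.1649 = 2.007 and β = 0.835·12.1649 = 10.158.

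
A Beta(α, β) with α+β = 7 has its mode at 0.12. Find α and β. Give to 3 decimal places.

α = 1.600, β = 5.400

Mode = (α−1)/(κ−2) with κ = α+β, so α−1 = 0.12·5 = 0.600.
α = 1.600; β = κ − α = 5.400.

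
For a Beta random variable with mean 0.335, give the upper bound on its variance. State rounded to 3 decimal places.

0.223

Var = μ(1−μ)/(α+β+1), which approaches μ(1−μ) as α+β → 0.
So the supremum is μ(1−μ) = 0.335×0.665 = 0.223.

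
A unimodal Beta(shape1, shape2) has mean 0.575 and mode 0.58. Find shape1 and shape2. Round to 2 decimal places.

Let s = shape1+shape2. Mean gives shape1 = μs = 0.575s; mode gives (shape1−1)/(s−2) = 0.58.
Substituting: 0.575s − 1 = 0.58(s−2) = 0.58s − 1.16, so -0.005s = -0.16 and s = 32.0000.
Then shape1 = 0.575×32.0000 = 18.40 and shape2 = s−shape1 = 13.60.

shape1 = 18.40, shape2 = 13.60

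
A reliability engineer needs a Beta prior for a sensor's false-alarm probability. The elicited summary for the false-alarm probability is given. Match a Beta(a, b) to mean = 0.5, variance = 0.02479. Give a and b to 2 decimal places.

a = 4.54, b = 4.54

By moment matching, a+b = μ(1−μ)/σ² − 1 = (0.5·0.5)/0.02479 − 1 = 10.0847 − 1 = 9.0847.
Since a/(a+b) = μ, a = 0.5·9.0847 = 4.54 and b = 0.5·9.0847 = 4.54.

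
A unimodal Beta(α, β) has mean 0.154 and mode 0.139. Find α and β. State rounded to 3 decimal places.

α = 7.413, β = 40.721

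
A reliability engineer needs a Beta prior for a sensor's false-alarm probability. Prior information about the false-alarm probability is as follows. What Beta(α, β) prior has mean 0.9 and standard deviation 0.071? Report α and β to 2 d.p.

α = 15.17, β = 1.69

First σ² = 0.005041. Setting α = μn, β = (1−μ)n with n = α+β,
μ(1−μ)/(n+1) = 0.005041 ⇒ n+1 = 0.09/0.005041 = 17.8536 ⇒ n = 16.8536.
Hence α = 0.9×16.8536 = 15.17, β = 0.1×16.8536 = 1.69.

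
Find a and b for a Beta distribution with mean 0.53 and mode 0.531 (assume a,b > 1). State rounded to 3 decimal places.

With s = a+b: μ = a/s and mode = (a−1)/(s−2). Eliminating a = μs,
μs − 1 = m(s−2) ⇒ s(μ−m) = 1−2m ⇒ s = -0.062/-0.001 = 62.0000.
So a = μs = 32.860, b = (1−μ)s = 29.140.

a = 32.860, b = 29.140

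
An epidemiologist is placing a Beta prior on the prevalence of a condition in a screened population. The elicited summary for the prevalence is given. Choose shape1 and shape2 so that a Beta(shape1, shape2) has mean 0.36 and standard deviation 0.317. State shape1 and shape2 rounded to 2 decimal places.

shape1 = 0.47, shape2 = 0.83

σ² = 0.317² = 0.100489.
With s = shape1+shape2, Var = μ(1−μ)/(s+1), so s+1 = (0.36×0.64)/0.100489 = 2.2928 and s = 1.2928.
shape1 = μs = 0.47, shape2 = (1−μ)s = 0.83.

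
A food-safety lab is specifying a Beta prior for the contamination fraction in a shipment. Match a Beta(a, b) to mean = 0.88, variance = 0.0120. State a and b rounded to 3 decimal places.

a = 6.864, b = 0.936

Let s = a+b. The Beta variance is μ(1−μ)/(s+1).
So s+1 = μ(1−μ)/σ² = (0.88×0.12)/0.0120 = 0.1056/0.0120 = 8.8000, giving s = 7.8000.
Then a = μs = 0.88×7.8000 = 6.864 and b = (1−μ)s = 0.12×7.8000 = 0.936.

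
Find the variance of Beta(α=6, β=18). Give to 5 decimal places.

0.00750

Var = αβ/[(α+β)²(α+β+1)] = (6×18)/(24²×25) = 108/14400 = 0.00750.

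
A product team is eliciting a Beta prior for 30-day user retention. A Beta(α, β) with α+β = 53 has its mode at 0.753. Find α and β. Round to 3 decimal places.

For α,β>1 the mode is (α−1)/(α+β−2), so α = mode·(κ−2)+1 = 0.753×51+1 = 39.403.
And β = (1−mode)·(κ−2)+1 = 0.247×51+1 = 13.597.

α = 39.403, β = 13.597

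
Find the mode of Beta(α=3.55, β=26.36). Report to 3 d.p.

The density x^(α−1)(1−x)^(β−1) is maximised at (α−1)/(α+β−2) = 2.55/27.91 = 0.091.

0.091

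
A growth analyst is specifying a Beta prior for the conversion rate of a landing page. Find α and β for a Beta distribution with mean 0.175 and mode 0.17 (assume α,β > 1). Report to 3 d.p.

Let s = α+β. Mean gives α = μs = 0.175s; mode gives (α−1)/(s−2) = 0.17.
Substituting: 0.175s − 1 = 0.17(s−2) = 0.17s − 0.34, so 0.005s = 0.66 and s = 132.0000.
Then α = 0.175×132.0000 = 23.100 and β = s−α = 108.900.

α = 23.100, β = 108.900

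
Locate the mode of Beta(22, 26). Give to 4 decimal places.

0.4565

The density x^(α−1)(1−x)^(β−1) is maximised at (α−1)/(α+β−2) = 21/46 = 0.4565.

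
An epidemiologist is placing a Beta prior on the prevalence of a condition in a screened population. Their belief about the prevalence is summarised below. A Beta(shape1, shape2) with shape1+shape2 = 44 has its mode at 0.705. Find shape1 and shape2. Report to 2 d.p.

Since the density peak of Beta(shape1,shape2) is at (shape1−1)/(shape1+shape2−2),
shape1 = 1 + 0.705(44−2) = 30.61 and shape2 = 44 − 30.61 = 13.39.

shape1 = 30.61, shape2 = 13.39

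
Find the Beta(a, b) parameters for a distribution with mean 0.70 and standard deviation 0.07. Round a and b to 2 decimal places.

σ² = 0.07² = 0.0049.
With s = a+b, Var = μ(1−μ)/(s+1), so s+1 = (0.70×0.30)/0.0049 = 42.8571 and s = 41.8571.
a = μs = 29.30, b = (1−μ)s = 12.56.

a = 29.30, b = 12.56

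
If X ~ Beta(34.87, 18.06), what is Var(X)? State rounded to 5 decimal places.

Var = αβ/[(α+β)²(α+β+1)] = (34.87×18.06)/(52.93²×53.93) = 629.7522/151089.473657 = 0.00417.

0.00417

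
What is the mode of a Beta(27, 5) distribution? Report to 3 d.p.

The density x^(α−1)(1−x)^(β−1) is maximised at (α−1)/(α+β−2) = 26/30 = 0.867.

0.867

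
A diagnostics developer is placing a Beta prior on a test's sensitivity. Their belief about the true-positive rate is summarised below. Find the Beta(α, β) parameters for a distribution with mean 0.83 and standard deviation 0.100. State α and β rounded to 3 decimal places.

α = 10.881, β = 2.229

Variance = 0.100² = 0.010000. The moment-matching identity α+β = μ(1−μ)/Var − 1 gives
α+β = 0.1411/0.010000 − 1 = 13.1100, so α = μ·13.1100 = 10.881 and β = (1−μ)·13.1100 = 2.229.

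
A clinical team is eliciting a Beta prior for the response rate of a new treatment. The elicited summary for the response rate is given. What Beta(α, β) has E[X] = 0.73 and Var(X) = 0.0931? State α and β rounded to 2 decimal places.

Write ν = α+β; then α = μν and Var = μ(1−μ)/(ν+1).
ν = μ(1−μ)/Var − 1 = 0.1971/0.0931 − 1 = 1.1171.
α = 0.73·1.1171 = 0.82, β = 0.27·1.1171 = 0.30.

α = 0.82, β = 0.30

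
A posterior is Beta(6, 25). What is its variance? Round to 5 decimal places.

μ = 6/31 = 0.193548; Var = μ(1−μ)/(α+β+1) = 0.1560874/32 = 0.00488.

0.00488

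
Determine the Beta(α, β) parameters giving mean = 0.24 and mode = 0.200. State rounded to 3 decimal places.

α = 3.600, β = 11.400

With s = α+β: μ = α/s and mode = (α−1)/(s−2). Eliminating α = μs,
μs − 1 = m(s−2) ⇒ s(μ−m) = 1−2m ⇒ s = 0.600/0.040 = 15.0000.
So α = μs = 3.600, β = (1−μ)s = 11.400.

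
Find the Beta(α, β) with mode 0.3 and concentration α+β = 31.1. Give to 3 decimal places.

For α,β>1 the mode is (α−1)/(α+β−2), so α = mode·(κ−2)+1 = 0.3×29.1+1 = 9.730.
And β = (1−mode)·(κ−2)+1 = 0.7×29.1+1 = 21.370.

α = 9.730, β = 21.370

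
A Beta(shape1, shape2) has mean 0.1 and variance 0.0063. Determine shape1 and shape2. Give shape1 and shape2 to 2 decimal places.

shape1 = 1.33, shape2 = 11.96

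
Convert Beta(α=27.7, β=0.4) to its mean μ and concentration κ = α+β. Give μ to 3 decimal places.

μ = 0.986, κ = 28.1

κ = α+β = 27.7+0.4 = 28.1; μ = α/κ = 27.7/28.1 = 0.986.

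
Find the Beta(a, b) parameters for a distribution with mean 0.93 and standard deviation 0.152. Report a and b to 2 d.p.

a = 1.69, b = 0.13

σ² = 0.152² = 0.023104.
With s = a+b, Var = μ(1−μ)/(s+1), so s+1 = (0.93×0.07)/0.023104 = 2.8177 and s = 1.8177.
a = μs = 1.69, b = (1−μ)s = 0.13.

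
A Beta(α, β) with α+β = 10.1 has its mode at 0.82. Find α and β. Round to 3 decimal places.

Mode = (α−1)/(κ−2) with κ = α+β, so α−1 = 0.82·8.1 = 6.642.
α = 7.642; β = κ − α = 2.458.

α = 7.642, β = 2.458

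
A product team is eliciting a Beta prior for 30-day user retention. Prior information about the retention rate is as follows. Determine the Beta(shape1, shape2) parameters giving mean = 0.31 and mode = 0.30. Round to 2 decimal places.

shape1 = 12.40, shape2 = 27.60

Let s = shape1+shape2. Mean gives shape1 = μs = 0.31s; mode gives (shape1−1)/(s−2) = 0.30.
Substituting: 0.31s − 1 = 0.30(s−2) = 0.30s − 0.60, so 0.01s = 0.40 and s = 40.0000.
Then shape1 = 0.31×40.0000 = 12.40 and shape2 = s−shape1 = 27.60.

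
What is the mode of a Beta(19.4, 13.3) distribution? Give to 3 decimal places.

0.599

The density x^(α−1)(1−x)^(β−1) is maximised at (α−1)/(α+β−2) = 18.4/30.7 = 0.599.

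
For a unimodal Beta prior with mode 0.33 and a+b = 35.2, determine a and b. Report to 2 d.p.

a = 11.96, b = 23.24

Since the density peak of Beta(a,b) is at (a−1)/(a+b−2),
a = 1 + 0.33(35.2−2) = 11.96 and b = 35.2 − 11.96 = 23.24.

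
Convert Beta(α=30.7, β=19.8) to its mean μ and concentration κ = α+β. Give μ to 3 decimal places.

μ = 0.608, κ = 50.5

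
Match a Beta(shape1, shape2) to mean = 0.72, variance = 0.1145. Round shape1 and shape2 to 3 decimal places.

Write ν = shape1+shape2; then shape1 = μν and Var = μ(1−μ)/(ν+1).
ν = μ(1−μ)/Var − 1 = 0.2016/0.1145 − 1 = 0.7607.
shape1 = 0.72·0.7607 = 0.548, shape2 = 0.28·0.7607 = 0.213.

shape1 = 0.548, shape2 = 0.213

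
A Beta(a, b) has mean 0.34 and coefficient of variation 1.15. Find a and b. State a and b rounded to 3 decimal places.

a = 0.159, b = 0.309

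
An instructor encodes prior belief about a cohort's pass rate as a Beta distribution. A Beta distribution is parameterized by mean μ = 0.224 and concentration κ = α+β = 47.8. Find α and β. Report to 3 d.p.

α = 10.707, β = 37.093

α = μκ = 0.224×47.8 = 10.707 and β = (1−μ)κ = 0.776×47.8 = 37.093.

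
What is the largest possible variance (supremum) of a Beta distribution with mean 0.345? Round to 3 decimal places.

0.226

For fixed mean μ the Beta variance is μ(1−μ)/(α+β+1), increasing as α+β decreases.
Its least upper bound (not attained) is μ(1−μ) = 0.345·0.655 = 0.226.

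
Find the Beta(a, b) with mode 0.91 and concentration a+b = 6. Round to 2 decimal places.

Since the density peak of Beta(a,b) is at (a−1)/(a+b−2),
a = 1 + 0.91(6−2) = 4.64 and b = 6 − 4.64 = 1.36.

a = 4.64, b = 1.36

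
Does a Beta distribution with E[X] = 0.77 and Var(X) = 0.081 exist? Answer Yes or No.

Yes

The Beta variance bound is σ² < μ(1−μ).
Here μ(1−μ) = 0.77×0.23 = 0.1771, and 0.081 < 0.1771.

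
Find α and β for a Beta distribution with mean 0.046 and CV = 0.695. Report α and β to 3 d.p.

α = 1.929, β = 40.007

σ = CV·μ = 0.695×0.046 = 0.03197, so σ² = 0.001022.
s+1 = μ(1−μ)/σ² = 0.043884/0.001022 = 42.9359, so s = α+β = 41.9359.
α = μs = 1.929, β = (1−μ)s = 40.007.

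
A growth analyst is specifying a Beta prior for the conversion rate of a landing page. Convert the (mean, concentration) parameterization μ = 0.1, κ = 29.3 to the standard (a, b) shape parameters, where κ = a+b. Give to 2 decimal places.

Split κ in proportion μ : (1−μ): a = 0.1·29.3 = 2.93, b = 29.3 − 2.93 = 26.37.

a = 2.93, b = 26.37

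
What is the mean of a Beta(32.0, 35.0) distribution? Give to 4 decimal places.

0.4776

E[X] = α/(α+β) = 32.0/67.0 = 0.4776.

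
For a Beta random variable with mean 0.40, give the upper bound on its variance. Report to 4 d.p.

For fixed mean μ the Beta variance is μ(1−μ)/(α+β+1), increasing as α+β decreases.
Its least upper bound (not attained) is μ(1−μ) = 0.40·0.60 = 0.2400.

0.2400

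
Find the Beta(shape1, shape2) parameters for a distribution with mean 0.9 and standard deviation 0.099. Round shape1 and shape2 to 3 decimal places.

Variance = 0.099² = 0.009801. The moment-matching identity shape1+shape2 = μ(1−μ)/Var − 1 gives
shape1+shape2 = 0.09/0.009801 − 1 = 8.1827, so shape1 = μ·8.1827 = 7.364 and shape2 = (1−μ)·8.1827 = 0.818.

shape1 = 7.364, shape2 = 0.818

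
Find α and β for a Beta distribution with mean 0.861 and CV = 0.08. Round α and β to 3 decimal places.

α = 20.858, β = 3.367

Var = (CV·μ)² = (0.08×0.861)² = 0.004744.
α+β = μ(1−μ)/Var − 1 = 0.119679/0.004744 − 1 = 24.2250.
Thus α = 0.861·24.2250 = 20.858 and β = 0.139·24.2250 = 3.367.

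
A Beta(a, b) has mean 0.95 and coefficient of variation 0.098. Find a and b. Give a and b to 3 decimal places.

a = 4.256, b = 0.224

Var = (CV·μ)² = (0.098×0.95)² = 0.008668.
a+b = μ(1−μ)/Var − 1 = 0.0475/0.008668 − 1 = 4.4802.
Thus a = 0.95·4.4802 = 4.256 and b = 0.05·4.4802 = 0.224.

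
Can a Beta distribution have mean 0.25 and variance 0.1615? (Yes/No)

Yes

A Beta with mean μ has variance μ(1−μ)/(α+β+1) < μ(1−μ).
Here μ(1−μ) = 0.25×0.75 = 0.1875, and 0.1615 < 0.1875.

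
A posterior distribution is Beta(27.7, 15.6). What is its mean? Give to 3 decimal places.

0.640

The Beta mean is α/(α+β) = 27.7/(27.7+15.6) = 0.640.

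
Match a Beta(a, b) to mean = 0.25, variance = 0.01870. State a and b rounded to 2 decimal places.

a = 2.26, b = 6.77

Let s = a+b. The Beta variance is μ(1−μ)/(s+1).
So s+1 = μ(1−μ)/σ² = (0.25×0.75)/0.01870 = 0.1875/0.01870 = 10.0267, giving s = 9.0267.
Then a = μs = 0.25×9.0267 = 2.26 and b = (1−μ)s = 0.75×9.0267 = 6.77.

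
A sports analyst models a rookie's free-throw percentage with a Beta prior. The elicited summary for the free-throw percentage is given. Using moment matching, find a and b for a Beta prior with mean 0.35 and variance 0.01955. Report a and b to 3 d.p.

a = 3.723, b = 6.914

Write ν = a+b; then a = μν and Var = μ(1−μ)/(ν+1).
ν = μ(1−μ)/Var − 1 = 0.2275/0.01955 − 1 = 10.6368.
a = 0.35·10.6368 = 3.723, b = 0.65·10.6368 = 6.914.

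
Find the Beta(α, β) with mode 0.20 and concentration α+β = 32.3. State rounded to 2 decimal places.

For α,β>1 the mode is (α−1)/(α+β−2), so α = mode·(κ−2)+1 = 0.20×30.3+1 = 7.06.
And β = (1−mode)·(κ−2)+1 = 0.80×30.3+1 = 25.24.

α = 7.06, β = 25.24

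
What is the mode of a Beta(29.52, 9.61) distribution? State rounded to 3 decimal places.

0.768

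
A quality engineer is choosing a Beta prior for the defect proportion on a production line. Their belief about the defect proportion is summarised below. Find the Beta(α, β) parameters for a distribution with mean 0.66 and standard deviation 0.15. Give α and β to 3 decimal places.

Variance = 0.15² = 0.0225. The moment-matching identity α+β = μ(1−μ)/Var − 1 gives
α+β = 0.2244/0.0225 − 1 = 8.9733, so α = μ·8.9733 = 5.922 and β = (1−μ)·8.9733 = 3.051.

α = 5.922, β = 3.051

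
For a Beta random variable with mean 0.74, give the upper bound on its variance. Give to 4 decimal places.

For fixed mean μ the Beta variance is μ(1−μ)/(α+β+1), increasing as α+β decreases.
Its least upper bound (not attained) is μ(1−μ) = 0.74·0.26 = 0.1924.

0.1924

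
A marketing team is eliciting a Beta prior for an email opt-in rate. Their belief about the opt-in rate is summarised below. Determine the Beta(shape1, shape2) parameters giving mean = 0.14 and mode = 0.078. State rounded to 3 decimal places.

shape1 = 1.906, shape2 = 11.707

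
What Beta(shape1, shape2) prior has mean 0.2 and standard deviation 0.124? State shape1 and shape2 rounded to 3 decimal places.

shape1 = 1.881, shape2 = 7.525

First σ² = 0.015376. Setting shape1 = μn, shape2 = (1−μ)n with n = shape1+shape2,
μ(1−μ)/(n+1) = 0.015376 ⇒ n+1 = 0.16/0.015376 = 10.4058 ⇒ n = 9.4058.
Hence shape1 = 0.2×9.4058 = 1.881, shape2 = 0.8×9.4058 = 7.525.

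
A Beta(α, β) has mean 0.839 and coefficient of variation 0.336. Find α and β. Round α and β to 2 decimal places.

α = 0.59, β = 0.11

σ = CV·μ = 0.336×0.839 = 0.28190, so σ² = 0.079470.
s+1 = μ(1−μ)/σ² = 0.135079/0.079470 = 1.6998, so s = α+β = 0.6998.
α = μs = 0.59, β = (1−μ)s = 0.11.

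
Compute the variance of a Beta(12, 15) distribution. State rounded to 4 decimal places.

0.0088

Var = αβ/[(α+β)²(α+β+1)] = (12×15)/(27²×28) = 180/20412 = 0.0088.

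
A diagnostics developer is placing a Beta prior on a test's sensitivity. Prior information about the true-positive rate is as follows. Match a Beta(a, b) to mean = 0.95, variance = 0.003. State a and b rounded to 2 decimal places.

Let s = a+b. The Beta variance is μ(1−μ)/(s+1).
So s+1 = μ(1−μ)/σ² = (0.95×0.05)/0.003 = 0.0475/0.003 = 15.8333, giving s = 14.8333.
Then a = μs = 0.95×14.8333 = 14.09 and b = (1−μ)s = 0.05×14.8333 = 0.74.

a = 14.09, b = 0.74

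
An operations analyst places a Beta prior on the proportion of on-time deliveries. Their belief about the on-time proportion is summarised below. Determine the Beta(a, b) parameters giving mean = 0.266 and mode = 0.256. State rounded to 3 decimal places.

a = 12.981, b = 35.819

With s = a+b: μ = a/s and mode = (a−1)/(s−2). Eliminating a = μs,
μs − 1 = m(s−2) ⇒ s(μ−m) = 1−2m ⇒ s = 0.488/0.010 = 48.8000.
So a = μs = 12.981, b = (1−μ)s = 35.819.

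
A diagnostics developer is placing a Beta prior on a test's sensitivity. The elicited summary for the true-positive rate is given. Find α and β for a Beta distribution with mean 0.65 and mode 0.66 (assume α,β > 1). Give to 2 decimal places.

α = 20.80, β = 11.20

Let s = α+β. Mean gives α = μs = 0.65s; mode gives (α−1)/(s−2) = 0.66.
Substituting: 0.65s − 1 = 0.66(s−2) = 0.66s − 1.32, so -0.01s = -0.32 and s = 32.0000.
Then α = 0.65×32.0000 = 20.80 and β = s−α = 11.20.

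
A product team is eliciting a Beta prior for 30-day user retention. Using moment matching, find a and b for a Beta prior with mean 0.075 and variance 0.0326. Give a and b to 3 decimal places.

a = 0.085, b = 1.043

By moment matching, a+b = μ(1−μ)/σ² − 1 = (0.075·0.925)/0.0326 − 1 = 2.1281 − 1 = 1.1281.
Since a/(a+b) = μ, a = 0.075·1.1281 = 0.085 and b = 0.925·1.1281 = 1.043.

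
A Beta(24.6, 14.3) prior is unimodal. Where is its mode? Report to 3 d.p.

With α,β > 1, mode = (α−1)/(α+β−2) = 23.6/36.9 = 0.640.

0.640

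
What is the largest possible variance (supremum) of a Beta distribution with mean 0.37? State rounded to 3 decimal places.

0.233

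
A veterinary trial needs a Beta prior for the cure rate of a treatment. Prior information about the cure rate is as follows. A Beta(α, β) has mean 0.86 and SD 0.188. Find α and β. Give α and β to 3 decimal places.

First σ² = 0.035344. Setting α = μn, β = (1−μ)n with n = α+β,
μ(1−μ)/(n+1) = 0.035344 ⇒ n+1 = 0.1204/0.035344 = 3.4065 ⇒ n = 2.4065.
Hence α = 0.86×2.4065 = 2.070, β = 0.14×2.4065 = 0.337.

α = 2.070, β = 0.337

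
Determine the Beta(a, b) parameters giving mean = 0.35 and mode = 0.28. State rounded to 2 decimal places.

Let s = a+b. Mean gives a = μs = 0.35s; mode gives (a−1)/(s−2) = 0.28.
Substituting: 0.35s − 1 = 0.28(s−2) = 0.28s − 0.56, so 0.07s = 0.44 and s = 6.2857.
Then a = 0.35×6.2857 = 2.20 and b = s−a = 4.09.

a = 2.20, b = 4.09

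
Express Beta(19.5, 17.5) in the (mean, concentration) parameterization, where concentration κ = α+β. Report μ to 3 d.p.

μ = 0.527, κ = 37.0

κ = α+β = 19.5+17.5 = 37.0; μ = α/κ = 19.5/37.0 = 0.527.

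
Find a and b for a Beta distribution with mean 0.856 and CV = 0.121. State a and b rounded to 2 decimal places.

a = 8.98, b = 1.51

σ = CV·μ = 0.121×0.856 = 0.10358, so σ² = 0.010728.
s+1 = μ(1−μ)/σ² = 0.123264/0.010728 = 11.4899, so s = a+b = 10.4899.
a = μs = 8.98, b = (1−μ)s = 1.51.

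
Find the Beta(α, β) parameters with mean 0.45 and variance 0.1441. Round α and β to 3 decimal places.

Let s = α+β. The Beta variance is μ(1−μ)/(s+1).
So s+1 = μ(1−μ)/σ² = (0.45×0.55)/0.1441 = 0.2475/0.1441 = 1.7176, giving s = 0.7176.
Then α = μs = 0.45×0.7176 = 0.323 and β = (1−μ)s = 0.55×0.7176 = 0.395.

α = 0.323, β = 0.395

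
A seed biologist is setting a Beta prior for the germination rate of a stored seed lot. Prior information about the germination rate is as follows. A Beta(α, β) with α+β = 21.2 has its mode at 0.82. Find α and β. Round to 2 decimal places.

α = 16.74, β = 4.46

Mode = (α−1)/(κ−2) with κ = α+β, so α−1 = 0.82·19.2 = 15.74.
α = 16.74; β = κ − α = 4.46.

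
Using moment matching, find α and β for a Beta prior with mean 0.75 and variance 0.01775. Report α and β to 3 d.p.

Let s = α+β. The Beta variance is μ(1−μ)/(s+1).
So s+1 = μ(1−μ)/σ² = (0.75×0.25)/0.01775 = 0.1875/0.01775 = 10.5634, giving s = 9.5634.
Then α = μs = 0.75×9.5634 = 7.173 and β = (1−μ)s = 0.25×9.5634 = 2.391.

α = 7.173, β = 2.391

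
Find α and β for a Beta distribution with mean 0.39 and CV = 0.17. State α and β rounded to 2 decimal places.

Var = (CV·μ)² = (0.17×0.39)² = 0.004396.
α+β = μ(1−μ)/Var − 1 = 0.2379/0.004396 − 1 = 53.1212.
Thus α = 0.39·53.1212 = 20.72 and β = 0.61·53.1212 = 32.40.

α = 20.72, β = 32.40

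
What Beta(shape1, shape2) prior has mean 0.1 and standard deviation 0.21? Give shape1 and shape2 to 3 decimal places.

shape1 = 0.104, shape2 = 0.937

σ² = 0.21² = 0.0441.
With s = shape1+shape2, Var = μ(1−μ)/(s+1), so s+1 = (0.1×0.9)/0.0441 = 2.0408 and s = 1.0408.
shape1 = μs = 0.104, shape2 = (1−μ)s = 0.937.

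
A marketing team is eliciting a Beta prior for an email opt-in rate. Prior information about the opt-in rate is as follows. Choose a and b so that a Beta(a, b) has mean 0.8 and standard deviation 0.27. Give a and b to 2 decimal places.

a = 0.96, b = 0.24

Variance = 0.27² = 0.0729. The moment-matching identity a+b = μ(1−μ)/Var − 1 gives
a+b = 0.16/0.0729 − 1 = 1.1948, so a = μ·1.1948 = 0.96 and b = (1−μ)·1.1948 = 0.24.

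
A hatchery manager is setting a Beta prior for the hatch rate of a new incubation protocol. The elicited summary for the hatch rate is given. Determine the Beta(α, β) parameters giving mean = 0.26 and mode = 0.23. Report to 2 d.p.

α = 4.68, β = 13.32

Let s = α+β. Mean gives α = μs = 0.26s; mode gives (α−1)/(s−2) = 0.23.
Substituting: 0.26s − 1 = 0.23(s−2) = 0.23s − 0.46, so 0.03s = 0.54 and s = 18.0000.
Then α = 0.26×18.0000 = 4.68 and β = s−α = 13.32.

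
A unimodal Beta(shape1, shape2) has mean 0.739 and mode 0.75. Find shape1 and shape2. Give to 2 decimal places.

Let s = shape1+shape2. Mean gives shape1 = μs = 0.739s; mode gives (shape1−1)/(s−2) = 0.75.
Substituting: 0.739s − 1 = 0.75(s−2) = 0.75s − 1.50, so -0.011s = -0.50 and s = 45.4545.
Then shape1 = 0.739×45.4545 = 33.59 and shape2 = s−shape1 = 11.86.

shape1 = 33.59, shape2 = 11.86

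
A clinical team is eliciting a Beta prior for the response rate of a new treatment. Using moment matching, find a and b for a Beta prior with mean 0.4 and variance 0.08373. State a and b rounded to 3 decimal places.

Write ν = a+b; then a = μν and Var = μ(1−μ)/(ν+1).
ν = μ(1−μ)/Var − 1 = 0.24/0.08373 − 1 = 1.8664.
a = 0.4·1.8664 = 0.747, b = 0.6·1.8664 = 1.120.

a = 0.747, b = 1.120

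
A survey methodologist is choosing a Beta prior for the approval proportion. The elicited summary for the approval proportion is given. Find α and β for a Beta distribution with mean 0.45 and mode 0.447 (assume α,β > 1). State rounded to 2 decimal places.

Let s = α+β. Mean gives α = μs = 0.45s; mode gives (α−1)/(s−2) = 0.447.
Substituting: 0.45s − 1 = 0.447(s−2) = 0.447s − 0.894, so 0.003s = 0.106 and s = 35.3333.
Then α = 0.45×35.3333 = 15.90 and β = s−α = 19.43.

α = 15.90, β = 19.43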